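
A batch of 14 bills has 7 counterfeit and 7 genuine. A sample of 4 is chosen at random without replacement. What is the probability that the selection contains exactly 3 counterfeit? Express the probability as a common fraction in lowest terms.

Total number of selections: C(14,4) = 1001.
Selections with exactly 3 counterfeit: choose 3 of the 7 counterfeit and 1 of the 7 genuine, C(7,3)·C(7,1) = 35·7 = 245.
Probability = 245/1001 = 35/143.

35/143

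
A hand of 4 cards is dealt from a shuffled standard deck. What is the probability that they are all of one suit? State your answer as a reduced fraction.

44/4165

There are C(52,4) = 270725 possible 4-card hands.
Hands of one suit: 4 suits × C(13,4) = 4·715 = 2860.
Probability = 2860/270725 = 44/4165.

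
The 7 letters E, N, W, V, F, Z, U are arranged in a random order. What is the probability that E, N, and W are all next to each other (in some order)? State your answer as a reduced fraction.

There are 7! = 5040 arrangements.
Treat the three as one block: 5! placements × 3! orders within the block = 120·6 = 720.
Probability = 720/5040 = 1/7.

1/7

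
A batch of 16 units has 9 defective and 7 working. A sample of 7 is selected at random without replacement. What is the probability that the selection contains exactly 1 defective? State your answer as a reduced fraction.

63/11440

Total number of selections: C(16,7) = 11440.
Selections with exactly 1 defective: choose 1 of the 9 defective and 6 of the 7 working, C(9,1)·C(7,6) = 9·7 = 63.
Probability = 63/11440.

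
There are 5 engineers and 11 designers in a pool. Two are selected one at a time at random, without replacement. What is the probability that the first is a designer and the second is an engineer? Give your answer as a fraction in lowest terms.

Multiply the conditional probabilities at each draw: 11/16 · 5/15 = 55/240 = 11/48.

11/48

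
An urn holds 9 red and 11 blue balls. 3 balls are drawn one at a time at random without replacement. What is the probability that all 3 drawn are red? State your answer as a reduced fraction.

Multiply the conditional probabilities at each draw: 9/20 · 8/19 · 7/18 = 504/6840 = 7/95.

7/95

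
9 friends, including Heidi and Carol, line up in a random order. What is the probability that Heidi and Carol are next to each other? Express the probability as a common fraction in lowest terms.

2/9

There are 9! = 362880 arrangements.
Treat Heidi and Carol as a block: 8! arrangements of the blocks × 2 orders within the block = 2·40320 = 80640.
Probability = 80640/362880 = 2/9.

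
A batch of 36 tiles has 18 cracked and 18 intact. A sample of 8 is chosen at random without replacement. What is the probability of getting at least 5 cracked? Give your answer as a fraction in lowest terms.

6829/19778

There are C(36,8) = 30260340 ways to choose the 8.
Favorable selections (at least 5 cracked): C(18,5)·C(18,3) + C(18,6)·C(18,2) + C(18,7)·C(18,1) + C(18,8)·C(18,0) = 6991488 + 2840292 + 572832 + 43758 = 10448370.
Probability = 10448370/30260340 = 6829/19778.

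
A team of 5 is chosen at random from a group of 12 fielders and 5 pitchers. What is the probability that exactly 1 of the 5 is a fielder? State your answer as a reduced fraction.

15/1547

Total number of selections: C(17,5) = 6188.
Selections with exactly 1 fielder: choose 1 of the 12 fielders and 4 of the 5 pitchers, C(12,1)·C(5,4) = 12·5 = 60.
Probability = 60/6188 = 15/1547.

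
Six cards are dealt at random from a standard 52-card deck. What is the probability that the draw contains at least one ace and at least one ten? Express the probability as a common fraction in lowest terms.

718637/5089630

There are C(52,6) = 20358520 possible draws.
By inclusion-exclusion on the complements, draws missing all aces or all tens: C(48,6) + C(48,6) − C(44,6) = 12271512 + 12271512 − 7059052 = 17483972.
So draws with at least one of each: 20358520 − 17483972 = 2874548, probability 2874548/20358520 = 718637/5089630.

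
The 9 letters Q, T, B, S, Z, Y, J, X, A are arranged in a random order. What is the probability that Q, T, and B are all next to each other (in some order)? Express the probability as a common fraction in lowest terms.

1/12

There are 9! = 362880 arrangements.
Treat the three as one block: 7! placements × 3! orders within the block = 5040·6 = 30240.
Probability = 30240/362880 = 1/12.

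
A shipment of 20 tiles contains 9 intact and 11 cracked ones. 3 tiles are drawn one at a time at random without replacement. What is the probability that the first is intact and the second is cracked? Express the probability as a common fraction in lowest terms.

99/380

Multiply the conditional probabilities at each draw: 9/20 · 11/19 = 99/380.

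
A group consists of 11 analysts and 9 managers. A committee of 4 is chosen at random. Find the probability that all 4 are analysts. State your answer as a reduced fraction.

There are C(20,4) = 4845 possible selections.
Selections with all analysts: C(11,4) = 330.
Probability = 330/4845 = 22/323.

22/323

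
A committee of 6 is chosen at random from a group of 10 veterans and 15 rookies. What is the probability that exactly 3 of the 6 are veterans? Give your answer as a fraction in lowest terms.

78/253

There are C(25,6) = 177100 ways to choose 6 from 25.
Selections with exactly 3 veterans: choose 3 of the 10 veterans and 3 of the 15 rookies, C(10,3)·C(15,3) = 120·455 = 54600.
Probability = 54600/177100 = 78/253.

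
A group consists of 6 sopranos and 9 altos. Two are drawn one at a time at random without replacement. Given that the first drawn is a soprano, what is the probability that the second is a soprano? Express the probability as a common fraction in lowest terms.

5/14

After removing one soprano, 14 remain: 5 sopranos and 9 altos.
So the probability the next is a soprano is 5/14.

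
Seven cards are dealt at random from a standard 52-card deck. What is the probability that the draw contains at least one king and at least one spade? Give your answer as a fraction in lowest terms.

There are C(52,7) = 133784560 possible draws.
By inclusion-exclusion on the complements, draws missing all kings or all spades: C(48,7) + C(39,7) − C(36,7) = 73629072 + 15380937 − 8347680 = 80662329.
So draws with at least one of each: 133784560 − 80662329 = 53122231, probability 53122231/133784560.

53122231/133784560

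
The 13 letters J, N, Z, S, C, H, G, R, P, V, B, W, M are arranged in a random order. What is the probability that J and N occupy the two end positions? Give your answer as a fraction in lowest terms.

1/78

There are 13! = 6227020800 arrangements.
Place J and N at the ends in 2 ways, arrange the remaining 11 in 11! = 39916800 ways: 2·39916800 = 79833600.
Probability = 79833600/6227020800 = 1/78.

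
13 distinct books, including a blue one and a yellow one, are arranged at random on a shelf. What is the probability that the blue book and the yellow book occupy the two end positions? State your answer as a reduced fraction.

1/78

There are 13! = 6227020800 arrangements.
Place the blue book and the yellow book at the ends in 2 ways, arrange the remaining 11 in 11! = 39916800 ways: 2·39916800 = 79833600.
Probability = 79833600/6227020800 = 1/78.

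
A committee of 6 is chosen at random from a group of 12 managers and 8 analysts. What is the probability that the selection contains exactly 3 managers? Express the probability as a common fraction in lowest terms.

308/969

There are C(20,6) = 38760 ways to choose 6 from 20.
Selections with exactly 3 managers: choose 3 of the 12 managers and 3 of the 8 analysts, C(12,3)·C(8,3) = 220·56 = 12320.
Probability = 12320/38760 = 308/969.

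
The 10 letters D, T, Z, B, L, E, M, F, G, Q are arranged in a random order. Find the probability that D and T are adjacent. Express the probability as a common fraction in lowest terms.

There are 10! = 3628800 arrangements.
Treat D and T as a block: 9! arrangements of the blocks × 2 orders within the block = 2·362880 = 725760.
Probability = 725760/3628800 = 1/5.

1/5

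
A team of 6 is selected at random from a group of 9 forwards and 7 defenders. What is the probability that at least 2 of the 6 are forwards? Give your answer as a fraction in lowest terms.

279/286

There are C(16,6) = 8008 ways to choose the 6.
Count the complement (fewer than 2 forwards): C(9,0)·C(7,6) + C(9,1)·C(7,5) = 7 + 189 = 196.
Probability = 1 − 196/8008 = 7812/8008 = 279/286.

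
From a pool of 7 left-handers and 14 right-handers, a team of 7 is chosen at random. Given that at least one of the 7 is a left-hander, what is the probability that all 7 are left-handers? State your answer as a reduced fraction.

1/112848

Work in counts. Selections with at least one left-hander: C(21,7) − C(14,7) = 116280 − 3432 = 112848.
Of those, selections where all 7 are left-handers: C(7,7) = 1.
Conditional probability = 1/112848.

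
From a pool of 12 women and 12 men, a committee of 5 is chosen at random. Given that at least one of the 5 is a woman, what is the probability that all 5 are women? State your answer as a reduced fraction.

3/158

Work in counts. Selections with at least one woman: C(24,5) − C(12,5) = 42504 − 792 = 41712.
Of those, selections where all 5 are women: C(12,5) = 792.
Conditional probability = 792/41712 = 3/158.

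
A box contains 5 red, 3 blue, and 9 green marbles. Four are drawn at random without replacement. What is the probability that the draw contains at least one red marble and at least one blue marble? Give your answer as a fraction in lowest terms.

101/238

There are C(17,4) = 2380 possible draws.
By inclusion-exclusion on the complements, draws missing all red or all blue: C(12,4) + C(14,4) − C(9,4) = 495 + 1001 − 126 = 1370.
So draws with at least one of each: 2380 − 1370 = 1010, probability 1010/2380 = 101/238.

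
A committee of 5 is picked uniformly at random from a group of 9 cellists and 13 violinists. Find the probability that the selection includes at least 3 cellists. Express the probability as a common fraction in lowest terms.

6/19

Total selections: C(22,5) = 26334.
Favorable selections (at least 3 cellists): C(9,3)·C(13,2) + C(9,4)·C(13,1) + C(9,5)·C(13,0) = 6552 + 1638 + 126 = 8316.
Probability = 8316/26334 = 6/19.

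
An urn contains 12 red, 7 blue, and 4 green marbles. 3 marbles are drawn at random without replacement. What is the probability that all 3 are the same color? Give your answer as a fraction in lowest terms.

There are C(23,3) = 1771 ways to draw 3 marbles.
All same color: C(12,3) + C(7,3) + C(4,3) = 220 + 35 + 4 = 259.
Probability = 259/1771 = 37/253.

37/253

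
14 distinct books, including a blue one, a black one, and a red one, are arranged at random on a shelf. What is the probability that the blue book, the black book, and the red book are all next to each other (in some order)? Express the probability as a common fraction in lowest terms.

There are 14! = 87178291200 arrangements.
Treat the three as one block: 12! placements × 3! orders within the block = 479001600·6 = 2874009600.
Probability = 2874009600/87178291200 = 3/91.

3/91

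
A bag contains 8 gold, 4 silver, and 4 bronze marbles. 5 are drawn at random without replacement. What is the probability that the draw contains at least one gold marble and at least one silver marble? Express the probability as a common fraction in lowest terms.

220/273

There are C(16,5) = 4368 possible draws.
By inclusion-exclusion on the complements, draws missing all gold or all silver: C(8,5) + C(12,5) − C(4,5) = 56 + 792 − 0 = 848.
So draws with at least one of each: 4368 − 848 = 3520, probability 3520/4368 = 220/273.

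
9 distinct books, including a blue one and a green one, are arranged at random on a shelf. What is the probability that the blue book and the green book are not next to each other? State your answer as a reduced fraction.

7/9

There are 9! = 362880 arrangements.
Arrangements with the blue book and the green book adjacent: 2·8! = 80640.
So not adjacent: 362880 − 80640 = 282240, probability 282240/362880 = 7/9.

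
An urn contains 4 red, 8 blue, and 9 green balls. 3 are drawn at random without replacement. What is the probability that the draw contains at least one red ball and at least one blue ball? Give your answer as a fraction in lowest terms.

There are C(21,3) = 1330 possible draws.
By inclusion-exclusion on the complements, draws missing all red or all blue: C(17,3) + C(13,3) − C(9,3) = 680 + 286 − 84 = 882.
So draws with at least one of each: 1330 − 882 = 448, probability 448/1330 = 32/95.

32/95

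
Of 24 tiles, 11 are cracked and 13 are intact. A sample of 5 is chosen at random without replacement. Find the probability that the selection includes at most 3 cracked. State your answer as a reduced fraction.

There are C(24,5) = 42504 ways to choose the 5.
Count the complement (more than 3 cracked): C(11,4)·C(13,1) + C(11,5)·C(13,0) = 4290 + 462 = 4752.
Probability = 1 − 4752/42504 = 37752/42504 = 143/161.

143/161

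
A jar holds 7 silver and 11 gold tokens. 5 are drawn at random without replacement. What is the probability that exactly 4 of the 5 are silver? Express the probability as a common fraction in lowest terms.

The sample space is all 5-subsets of the 18: C(18,5) = 8568.
Selections with exactly 4 silver: choose 4 of the 7 silver and 1 of the 11 gold, C(7,4)·C(11,1) = 35·11 = 385.
Probability = 385/8568 = 55/1224.

55/1224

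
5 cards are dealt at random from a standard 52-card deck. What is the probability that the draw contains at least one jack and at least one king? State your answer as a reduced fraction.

There are C(52,5) = 2598960 possible draws.
By inclusion-exclusion on the complements, draws missing all jacks or all kings: C(48,5) + C(48,5) − C(44,5) = 1712304 + 1712304 − 1086008 = 2338600.
So draws with at least one of each: 2598960 − 2338600 = 260360, probability 260360/2598960 = 6509/64974.

6509/64974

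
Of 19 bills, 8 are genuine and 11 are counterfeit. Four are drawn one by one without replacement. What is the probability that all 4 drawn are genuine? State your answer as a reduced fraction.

Multiply the conditional probabilities at each draw: 8/19 · 7/18 · 6/17 · 5/16 = 1680/93024 = 35/1938.

35/1938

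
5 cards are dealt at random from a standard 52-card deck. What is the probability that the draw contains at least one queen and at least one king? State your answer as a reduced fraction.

There are C(52,5) = 2598960 possible draws.
By inclusion-exclusion on the complements, draws missing all queens or all kings: C(48,5) + C(48,5) − C(44,5) = 1712304 + 1712304 − 1086008 = 2338600.
So draws with at least one of each: 2598960 − 2338600 = 260360, probability 260360/2598960 = 6509/64974.

6509/64974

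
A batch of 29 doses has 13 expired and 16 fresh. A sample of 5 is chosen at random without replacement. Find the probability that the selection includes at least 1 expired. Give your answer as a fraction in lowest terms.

419/435

Total selections: C(29,5) = 118755.
The complement is all 5 are fresh: C(16,5) = 4368.
Probability = 1 − 4368/118755 = 114387/118755 = 419/435.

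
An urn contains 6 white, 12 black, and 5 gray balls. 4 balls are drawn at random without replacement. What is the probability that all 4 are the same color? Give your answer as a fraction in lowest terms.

There are C(23,4) = 8855 ways to draw 4 balls.
All same color: C(6,4) + C(12,4) + C(5,4) = 15 + 495 + 5 = 515.
Probability = 515/8855 = 103/1771.

103/1771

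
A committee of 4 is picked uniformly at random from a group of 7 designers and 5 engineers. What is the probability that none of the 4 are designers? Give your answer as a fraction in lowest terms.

There are C(12,4) = 495 possible selections.
Selections with no designers (all engineers): C(5,4) = 5.
Probability = 5/495 = 1/99.

1/99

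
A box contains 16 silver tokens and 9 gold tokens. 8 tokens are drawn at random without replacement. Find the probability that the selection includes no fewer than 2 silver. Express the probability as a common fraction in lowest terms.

24022/24035

Total selections: C(25,8) = 1081575.
Count the complement (fewer than 2 silver): C(16,0)·C(9,8) + C(16,1)·C(9,7) = 9 + 576 = 585.
Probability = 1 − 585/1081575 = 1080990/1081575 = 24022/24035.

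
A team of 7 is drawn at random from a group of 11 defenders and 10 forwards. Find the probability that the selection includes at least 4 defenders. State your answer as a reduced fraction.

There are C(21,7) = 116280 ways to choose the 7.
Favorable selections (at least 4 defenders): C(11,4)·C(10,3) + C(11,5)·C(10,2) + C(11,6)·C(10,1) + C(11,7)·C(10,0) = 39600 + 20790 + 4620 + 330 = 65340.
Probability = 65340/116280 = 363/646.

363/646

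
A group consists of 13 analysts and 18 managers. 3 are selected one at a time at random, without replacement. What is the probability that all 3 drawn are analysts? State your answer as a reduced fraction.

286/4495

Multiply the conditional probabilities at each draw: 13/31 · 12/30 · 11/29 = 1716/26970 = 286/4495.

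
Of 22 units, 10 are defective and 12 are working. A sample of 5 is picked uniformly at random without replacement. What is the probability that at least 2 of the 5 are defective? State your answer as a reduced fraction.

Total selections: C(22,5) = 26334.
Count the complement (fewer than 2 defective): C(10,0)·C(12,5) + C(10,1)·C(12,4) = 792 + 4950 = 5742.
Probability = 1 − 5742/26334 = 20592/26334 = 104/133.

104/133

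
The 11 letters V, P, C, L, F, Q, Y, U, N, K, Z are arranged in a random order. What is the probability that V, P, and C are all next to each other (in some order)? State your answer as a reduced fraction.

There are 11! = 39916800 arrangements.
Treat the three as one block: 9! placements × 3! orders within the block = 362880·6 = 2177280.
Probability = 2177280/39916800 = 3/55.

3/55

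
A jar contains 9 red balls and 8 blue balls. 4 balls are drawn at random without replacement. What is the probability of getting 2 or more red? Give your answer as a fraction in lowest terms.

129/170

There are C(17,4) = 2380 ways to choose the 4.
Count the complement (fewer than 2 red): C(9,0)·C(8,4) + C(9,1)·C(8,3) = 70 + 504 = 574.
Probability = 1 − 574/2380 = 1806/2380 = 129/170.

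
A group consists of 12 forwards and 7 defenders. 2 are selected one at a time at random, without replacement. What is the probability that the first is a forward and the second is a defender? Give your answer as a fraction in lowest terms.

14/57

Multiply the conditional probabilities at each draw: 12/19 · 7/18 = 84/342 = 14/57.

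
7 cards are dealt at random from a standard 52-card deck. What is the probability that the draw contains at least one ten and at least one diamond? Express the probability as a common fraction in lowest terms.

There are C(52,7) = 133784560 possible draws.
By inclusion-exclusion on the complements, draws missing all tens or all diamonds: C(48,7) + C(39,7) − C(36,7) = 73629072 + 15380937 − 8347680 = 80662329.
So draws with at least one of each: 133784560 − 80662329 = 53122231, probability 53122231/133784560.

53122231/133784560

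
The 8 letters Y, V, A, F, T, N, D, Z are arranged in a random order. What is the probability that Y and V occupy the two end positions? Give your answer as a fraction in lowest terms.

1/28

There are 8! = 40320 arrangements.
Place Y and V at the ends in 2 ways, arrange the remaining 6 in 6! = 720 ways: 2·720 = 1440.
Probability = 1440/40320 = 1/28.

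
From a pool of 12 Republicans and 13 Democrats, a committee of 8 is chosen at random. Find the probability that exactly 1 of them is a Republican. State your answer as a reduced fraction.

Total number of selections: C(25,8) = 1081575.
Selections with exactly 1 Republican: choose 1 of the 12 Republicans and 7 of the 13 Democrats, C(12,1)·C(13,7) = 12·1716 = 20592.
Probability = 20592/1081575 = 208/10925.

208/10925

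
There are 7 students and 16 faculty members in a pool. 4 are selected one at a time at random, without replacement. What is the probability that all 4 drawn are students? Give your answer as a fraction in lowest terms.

1/253

Multiply the conditional probabilities at each draw: 7/23 · 6/22 · 5/21 · 4/20 = 840/212520 = 1/253.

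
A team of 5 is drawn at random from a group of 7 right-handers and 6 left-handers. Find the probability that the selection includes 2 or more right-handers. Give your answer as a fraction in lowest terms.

392/429

Total selections: C(13,5) = 1287.
Count the complement (fewer than 2 right-handers): C(7,0)·C(6,5) + C(7,1)·C(6,4) = 6 + 105 = 111.
Probability = 1 − 111/1287 = 1176/1287 = 392/429.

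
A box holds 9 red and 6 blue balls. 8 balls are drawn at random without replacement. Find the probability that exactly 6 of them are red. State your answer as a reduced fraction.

28/143

The sample space is all 8-subsets of the 15: C(15,8) = 6435.
Selections with exactly 6 red: choose 6 of the 9 red and 2 of the 6 blue, C(9,6)·C(6,2) = 84·15 = 1260.
Probability = 1260/6435 = 28/143.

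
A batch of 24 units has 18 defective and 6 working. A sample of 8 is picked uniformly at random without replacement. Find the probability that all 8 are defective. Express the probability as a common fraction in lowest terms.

There are C(24,8) = 735471 possible selections.
Selections with all defective: C(18,8) = 43758.
Probability = 43758/735471 = 26/437.

26/437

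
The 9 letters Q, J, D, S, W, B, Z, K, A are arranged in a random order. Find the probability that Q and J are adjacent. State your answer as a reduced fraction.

There are 9! = 362880 arrangements.
Treat Q and J as a block: 8! arrangements of the blocks × 2 orders within the block = 2·40320 = 80640.
Probability = 80640/362880 = 2/9.

2/9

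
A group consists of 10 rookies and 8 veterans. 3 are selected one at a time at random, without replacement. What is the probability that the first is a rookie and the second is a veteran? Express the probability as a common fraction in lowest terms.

40/153

Multiply the conditional probabilities at each draw: 10/18 · 8/17 = 80/306 = 40/153.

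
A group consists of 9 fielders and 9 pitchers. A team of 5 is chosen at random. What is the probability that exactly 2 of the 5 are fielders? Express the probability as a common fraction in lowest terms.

There are C(18,5) = 8568 ways to choose 5 from 18.
Selections with exactly 2 fielders: choose 2 of the 9 fielders and 3 of the 9 pitchers, C(9,2)·C(9,3) = 36·84 = 3024.
Probability = 3024/8568 = 6/17.

6/17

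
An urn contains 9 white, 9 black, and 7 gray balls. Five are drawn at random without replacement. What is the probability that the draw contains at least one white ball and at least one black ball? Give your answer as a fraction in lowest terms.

423/506

There are C(25,5) = 53130 possible draws.
By inclusion-exclusion on the complements, draws missing all white or all black: C(16,5) + C(16,5) − C(7,5) = 4368 + 4368 − 21 = 8715.
So draws with at least one of each: 53130 − 8715 = 44415, probability 44415/53130 = 423/506.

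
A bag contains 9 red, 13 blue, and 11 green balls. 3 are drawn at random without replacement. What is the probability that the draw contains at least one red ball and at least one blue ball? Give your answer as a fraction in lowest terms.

There are C(33,3) = 5456 possible draws.
By inclusion-exclusion on the complements, draws missing all red or all blue: C(24,3) + C(20,3) − C(11,3) = 2024 + 1140 − 165 = 2999.
So draws with at least one of each: 5456 − 2999 = 2457, probability 2457/5456.

2457/5456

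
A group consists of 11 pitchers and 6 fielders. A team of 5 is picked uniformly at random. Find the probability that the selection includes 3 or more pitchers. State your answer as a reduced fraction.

4917/6188

Total selections: C(17,5) = 6188.
Favorable selections (3 or more pitchers): C(11,3)·C(6,2) + C(11,4)·C(6,1) + C(11,5)·C(6,0) = 2475 + 1980 + 462 = 4917.
Probability = 4917/6188.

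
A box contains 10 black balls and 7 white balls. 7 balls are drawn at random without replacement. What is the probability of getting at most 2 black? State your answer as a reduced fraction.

Total selections: C(17,7) = 19448.
Favorable selections (at most 2 black): C(10,0)·C(7,7) + C(10,1)·C(7,6) + C(10,2)·C(7,5) = 1 + 70 + 945 = 1016.
Probability = 1016/19448 = 127/2431.

127/2431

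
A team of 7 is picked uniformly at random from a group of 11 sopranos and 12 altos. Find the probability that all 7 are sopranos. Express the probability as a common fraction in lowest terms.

10/7429

There are C(23,7) = 245157 possible selections.
Selections with all sopranos: C(11,7) = 330.
Probability = 330/245157 = 10/7429.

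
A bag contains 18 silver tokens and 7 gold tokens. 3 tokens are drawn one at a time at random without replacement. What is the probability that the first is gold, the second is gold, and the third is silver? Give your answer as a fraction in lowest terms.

Multiply the conditional probabilities at each draw: 7/25 · 6/24 · 18/23 = 756/13800 = 63/1150.

63/1150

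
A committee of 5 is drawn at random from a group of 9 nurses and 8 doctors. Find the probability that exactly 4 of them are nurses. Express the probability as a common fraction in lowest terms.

36/221

Total number of selections: C(17,5) = 6188.
Selections with exactly 4 nurses: choose 4 of the 9 nurses and 1 of the 8 doctors, C(9,4)·C(8,1) = 126·8 = 1008.
Probability = 1008/6188 = 36/221.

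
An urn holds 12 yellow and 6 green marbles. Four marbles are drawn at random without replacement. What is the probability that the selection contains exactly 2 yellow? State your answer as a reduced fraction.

11/34

Total number of selections: C(18,4) = 3060.
Selections with exactly 2 yellow: choose 2 of the 12 yellow and 2 of the 6 green, C(12,2)·C(6,2) = 66·15 = 990.
Probability = 990/3060 = 11/34.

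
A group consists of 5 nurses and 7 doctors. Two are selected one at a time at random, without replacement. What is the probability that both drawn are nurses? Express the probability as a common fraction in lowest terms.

Multiply the conditional probabilities at each draw: 5/12 · 4/11 = 20/132 = 5/33.

5/33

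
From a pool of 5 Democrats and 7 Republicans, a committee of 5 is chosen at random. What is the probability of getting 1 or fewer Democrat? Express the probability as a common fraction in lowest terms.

Total selections: C(12,5) = 792.
Favorable selections (1 or fewer Democrat): C(5,0)·C(7,5) + C(5,1)·C(7,4) = 21 + 175 = 196.
Probability = 196/792 = 49/198.

49/198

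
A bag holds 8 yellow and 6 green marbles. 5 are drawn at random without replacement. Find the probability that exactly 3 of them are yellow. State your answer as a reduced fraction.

There are C(14,5) = 2002 ways to choose 5 from 14.
Selections with exactly 3 yellow: choose 3 of the 8 yellow and 2 of the 6 green, C(8,3)·C(6,2) = 56·15 = 840.
Probability = 840/2002 = 60/143.

60/143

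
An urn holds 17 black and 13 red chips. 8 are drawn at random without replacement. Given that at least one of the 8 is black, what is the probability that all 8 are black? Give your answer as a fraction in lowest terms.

Work in counts. Selections with at least one black: C(30,8) − C(13,8) = 5852925 − 1287 = 5851638.
Of those, selections where all 8 are black: C(17,8) = 24310.
Conditional probability = 24310/5851638 = 55/13239.

55/13239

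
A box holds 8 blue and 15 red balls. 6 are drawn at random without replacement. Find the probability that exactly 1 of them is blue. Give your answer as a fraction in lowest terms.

104/437

Total number of selections: C(23,6) = 100947.
Selections with exactly 1 blue: choose 1 of the 8 blue and 5 of the 15 red, C(8,1)·C(15,5) = 8·3003 = 24024.
Probability = 24024/100947 = 104/437.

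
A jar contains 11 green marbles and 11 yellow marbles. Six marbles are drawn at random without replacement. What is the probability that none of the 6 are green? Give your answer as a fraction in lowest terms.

There are C(22,6) = 74613 possible selections.
Selections with no green (all yellow): C(11,6) = 462.
Probability = 462/74613 = 2/323.

2/323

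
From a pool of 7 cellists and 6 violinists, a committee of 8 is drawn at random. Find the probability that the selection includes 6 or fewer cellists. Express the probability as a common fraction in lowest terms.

427/429

Total selections: C(13,8) = 1287.
The complement is exactly 7 cellists: C(7,7)·C(6,1) = 6.
Probability = 1 − 6/1287 = 1281/1287 = 427/429.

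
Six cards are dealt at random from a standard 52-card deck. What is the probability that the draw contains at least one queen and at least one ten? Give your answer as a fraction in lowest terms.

718637/5089630

There are C(52,6) = 20358520 possible draws.
By inclusion-exclusion on the complements, draws missing all queens or all tens: C(48,6) + C(48,6) − C(44,6) = 12271512 + 12271512 − 7059052 = 17483972.
So draws with at least one of each: 20358520 − 17483972 = 2874548, probability 2874548/20358520 = 718637/5089630.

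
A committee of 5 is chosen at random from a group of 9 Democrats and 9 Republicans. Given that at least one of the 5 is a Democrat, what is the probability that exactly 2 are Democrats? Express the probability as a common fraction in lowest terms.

Work in counts. Selections with at least one Democrat: C(18,5) − C(9,5) = 8568 − 126 = 8442.
Of those, selections where exactly 2 are Democrats: C(9,2)·C(9,3) = 36·84 = 3024.
Conditional probability = 3024/8442 = 24/67.

24/67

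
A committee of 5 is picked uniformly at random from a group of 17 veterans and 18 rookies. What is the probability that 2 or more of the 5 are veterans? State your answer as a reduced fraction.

Total selections: C(35,5) = 324632.
Count the complement (fewer than 2 veterans): C(17,0)·C(18,5) + C(17,1)·C(18,4) = 8568 + 52020 = 60588.
Probability = 1 − 60588/324632 = 264044/324632 = 353/434.

353/434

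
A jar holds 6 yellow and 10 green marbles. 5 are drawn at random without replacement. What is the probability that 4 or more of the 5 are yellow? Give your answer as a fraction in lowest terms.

1/28

Total selections: C(16,5) = 4368.
Favorable selections (4 or more yellow): C(6,4)·C(10,1) + C(6,5)·C(10,0) = 150 + 6 = 156.
Probability = 156/4368 = 1/28.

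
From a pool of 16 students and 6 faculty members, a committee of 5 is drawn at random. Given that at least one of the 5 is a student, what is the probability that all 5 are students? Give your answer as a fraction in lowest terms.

Work in counts. Selections with at least one student: C(22,5) − C(6,5) = 26334 − 6 = 26328.
Of those, selections where all 5 are students: C(16,5) = 4368.
Conditional probability = 4368/26328 = 182/1097.

182/1097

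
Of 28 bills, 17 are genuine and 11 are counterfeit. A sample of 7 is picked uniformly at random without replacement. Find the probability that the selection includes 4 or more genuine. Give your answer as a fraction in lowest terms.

There are C(28,7) = 1184040 ways to choose the 7.
Favorable selections (4 or more genuine): C(17,4)·C(11,3) + C(17,5)·C(11,2) + C(17,6)·C(11,1) + C(17,7)·C(11,0) = 392700 + 340340 + 136136 + 19448 = 888624.
Probability = 888624/1184040 = 1122/1495.

1122/1495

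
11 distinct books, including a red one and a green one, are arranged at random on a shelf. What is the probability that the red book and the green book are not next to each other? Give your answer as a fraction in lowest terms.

There are 11! = 39916800 arrangements.
Arrangements with the red book and the green book adjacent: 2·10! = 7257600.
So not adjacent: 39916800 − 7257600 = 32659200, probability 32659200/39916800 = 9/11.

9/11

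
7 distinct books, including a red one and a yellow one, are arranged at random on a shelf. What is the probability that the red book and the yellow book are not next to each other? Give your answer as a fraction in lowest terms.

There are 7! = 5040 arrangements.
Arrangements with the red book and the yellow book adjacent: 2·6! = 1440.
So not adjacent: 5040 − 1440 = 3600, probability 3600/5040 = 5/7.

5/7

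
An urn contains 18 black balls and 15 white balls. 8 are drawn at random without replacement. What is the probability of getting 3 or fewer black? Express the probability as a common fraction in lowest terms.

1297/5394

Total selections: C(33,8) = 13884156.
Favorable selections (3 or fewer black): C(18,0)·C(15,8) + C(18,1)·C(15,7) + C(18,2)·C(15,6) + C(18,3)·C(15,5) = 6435 + 115830 + 765765 + 2450448 = 3338478.
Probability = 3338478/13884156 = 1297/5394.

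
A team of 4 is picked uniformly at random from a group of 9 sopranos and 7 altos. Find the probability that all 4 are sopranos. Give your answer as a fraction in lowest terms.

9/130

There are C(16,4) = 1820 possible selections.
Selections with all sopranos: C(9,4) = 126.
Probability = 126/1820 = 9/130.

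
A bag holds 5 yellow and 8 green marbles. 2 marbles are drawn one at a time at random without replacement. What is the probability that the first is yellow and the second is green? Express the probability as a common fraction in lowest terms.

10/39

Multiply the conditional probabilities at each draw: 5/13 · 8/12 = 40/156 = 10/39.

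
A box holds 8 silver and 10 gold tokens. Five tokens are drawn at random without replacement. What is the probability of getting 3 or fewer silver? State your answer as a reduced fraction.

There are C(18,5) = 8568 ways to choose the 5.
Count the complement (more than 3 silver): C(8,4)·C(10,1) + C(8,5)·C(10,0) = 700 + 56 = 756.
Probability = 1 − 756/8568 = 7812/8568 = 31/34.

31/34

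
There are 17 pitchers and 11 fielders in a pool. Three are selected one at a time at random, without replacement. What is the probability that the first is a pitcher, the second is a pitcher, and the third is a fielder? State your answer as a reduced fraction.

374/2457

Multiply the conditional probabilities at each draw: 17/28 · 16/27 · 11/26 = 2992/19656 = 374/2457.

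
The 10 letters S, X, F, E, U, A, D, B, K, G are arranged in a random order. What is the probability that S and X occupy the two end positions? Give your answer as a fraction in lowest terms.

There are 10! = 3628800 arrangements.
Place S and X at the ends in 2 ways, arrange the remaining 8 in 8! = 40320 ways: 2·40320 = 80640.
Probability = 80640/3628800 = 1/45.

1/45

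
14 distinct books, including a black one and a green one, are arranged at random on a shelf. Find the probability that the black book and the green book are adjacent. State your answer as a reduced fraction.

There are 14! = 87178291200 arrangements.
Treat the black book and the green book as a block: 13! arrangements of the blocks × 2 orders within the block = 2·6227020800 = 12454041600.
Probability = 12454041600/87178291200 = 1/7.

1/7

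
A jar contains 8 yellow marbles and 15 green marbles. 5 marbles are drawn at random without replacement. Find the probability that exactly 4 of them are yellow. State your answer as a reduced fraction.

Total number of selections: C(23,5) = 33649.
Selections with exactly 4 yellow: choose 4 of the 8 yellow and 1 of the 15 green, C(8,4)·C(15,1) = 70·15 = 1050.
Probability = 1050/33649 = 150/4807.

150/4807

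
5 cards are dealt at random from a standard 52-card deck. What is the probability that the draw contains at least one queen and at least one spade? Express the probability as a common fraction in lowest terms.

229297/866320

There are C(52,5) = 2598960 possible draws.
By inclusion-exclusion on the complements, draws missing all queens or all spades: C(48,5) + C(39,5) − C(36,5) = 1712304 + 575757 − 376992 = 1911069.
So draws with at least one of each: 2598960 − 1911069 = 687891, probability 687891/2598960 = 229297/866320.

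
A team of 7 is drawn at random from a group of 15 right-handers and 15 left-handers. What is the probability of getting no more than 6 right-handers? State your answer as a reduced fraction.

There are C(30,7) = 2035800 ways to choose the 7.
The complement is exactly 7 right-handers: C(15,7)·C(15,0) = 6435.
Probability = 1 − 6435/2035800 = 2029365/2035800 = 3469/3480.

3469/3480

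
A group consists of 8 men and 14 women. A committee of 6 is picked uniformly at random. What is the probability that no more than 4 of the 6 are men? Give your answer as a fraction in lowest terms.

10543/10659

Total selections: C(22,6) = 74613.
Count the complement (more than 4 men): C(8,5)·C(14,1) + C(8,6)·C(14,0) = 784 + 28 = 812.
Probability = 1 − 812/74613 = 73801/74613 = 10543/10659.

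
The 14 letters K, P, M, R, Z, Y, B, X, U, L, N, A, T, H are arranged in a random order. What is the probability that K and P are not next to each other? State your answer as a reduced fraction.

There are 14! = 87178291200 arrangements.
Arrangements with K and P adjacent: 2·13! = 12454041600.
So not adjacent: 87178291200 − 12454041600 = 74724249600, probability 74724249600/87178291200 = 6/7.

6/7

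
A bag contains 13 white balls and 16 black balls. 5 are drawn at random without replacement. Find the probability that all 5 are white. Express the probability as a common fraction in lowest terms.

11/1015

There are C(29,5) = 118755 possible selections.
Selections with all white: C(13,5) = 1287.
Probability = 1287/118755 = 11/1015.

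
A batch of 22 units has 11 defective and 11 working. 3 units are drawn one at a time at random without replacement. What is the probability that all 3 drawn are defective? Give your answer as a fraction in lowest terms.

3/28

Multiply the conditional probabilities at each draw: 11/22 · 10/21 · 9/20 = 990/9240 = 3/28.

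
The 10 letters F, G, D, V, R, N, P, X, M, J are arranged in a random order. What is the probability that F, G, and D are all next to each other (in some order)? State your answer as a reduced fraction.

1/15

There are 10! = 3628800 arrangements.
Treat the three as one block: 8! placements × 3! orders within the block = 40320·6 = 241920.
Probability = 241920/3628800 = 1/15.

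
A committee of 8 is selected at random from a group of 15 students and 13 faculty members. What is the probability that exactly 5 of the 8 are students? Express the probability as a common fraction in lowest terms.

286/1035

There are C(28,8) = 3108105 ways to choose 8 from 28.
Selections with exactly 5 students: choose 5 of the 15 students and 3 of the 13 faculty members, C(15,5)·C(13,3) = 3003·286 = 858858.
Probability = 858858/3108105 = 286/1035.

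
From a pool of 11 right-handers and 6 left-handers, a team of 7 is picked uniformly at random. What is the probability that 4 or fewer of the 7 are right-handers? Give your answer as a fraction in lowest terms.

Total selections: C(17,7) = 19448.
Count the complement (more than 4 right-handers): C(11,5)·C(6,2) + C(11,6)·C(6,1) + C(11,7)·C(6,0) = 6930 + 2772 + 330 = 10032.
Probability = 1 − 10032/19448 = 9416/19448 = 107/221.

107/221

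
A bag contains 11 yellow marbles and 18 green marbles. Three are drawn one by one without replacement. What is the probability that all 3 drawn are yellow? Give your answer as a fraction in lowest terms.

55/1218

Multiply the conditional probabilities at each draw: 11/29 · 10/28 · 9/27 = 990/21924 = 55/1218.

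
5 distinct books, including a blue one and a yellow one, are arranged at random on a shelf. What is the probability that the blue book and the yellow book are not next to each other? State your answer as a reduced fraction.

3/5

There are 5! = 120 arrangements.
Arrangements with the blue book and the yellow book adjacent: 2·4! = 48.
So not adjacent: 120 − 48 = 72, probability 72/120 = 3/5.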